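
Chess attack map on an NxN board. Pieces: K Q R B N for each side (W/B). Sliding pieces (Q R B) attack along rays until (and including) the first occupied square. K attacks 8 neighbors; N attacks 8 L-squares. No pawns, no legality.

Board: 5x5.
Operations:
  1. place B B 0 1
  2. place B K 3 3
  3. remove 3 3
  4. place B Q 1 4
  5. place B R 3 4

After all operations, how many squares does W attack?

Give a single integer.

Answer: 0

Derivation:
Op 1: place BB@(0,1)
Op 2: place BK@(3,3)
Op 3: remove (3,3)
Op 4: place BQ@(1,4)
Op 5: place BR@(3,4)
Per-piece attacks for W:
Union (0 distinct): (none)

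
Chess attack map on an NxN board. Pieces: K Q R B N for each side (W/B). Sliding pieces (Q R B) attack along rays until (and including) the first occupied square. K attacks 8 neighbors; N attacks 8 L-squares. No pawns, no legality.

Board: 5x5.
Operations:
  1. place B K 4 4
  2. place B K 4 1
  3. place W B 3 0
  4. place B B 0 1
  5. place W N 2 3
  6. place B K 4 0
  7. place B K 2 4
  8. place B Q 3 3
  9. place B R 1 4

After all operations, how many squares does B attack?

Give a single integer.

Op 1: place BK@(4,4)
Op 2: place BK@(4,1)
Op 3: place WB@(3,0)
Op 4: place BB@(0,1)
Op 5: place WN@(2,3)
Op 6: place BK@(4,0)
Op 7: place BK@(2,4)
Op 8: place BQ@(3,3)
Op 9: place BR@(1,4)
Per-piece attacks for B:
  BB@(0,1): attacks (1,2) (2,3) (1,0) [ray(1,1) blocked at (2,3)]
  BR@(1,4): attacks (1,3) (1,2) (1,1) (1,0) (2,4) (0,4) [ray(1,0) blocked at (2,4)]
  BK@(2,4): attacks (2,3) (3,4) (1,4) (3,3) (1,3)
  BQ@(3,3): attacks (3,4) (3,2) (3,1) (3,0) (4,3) (2,3) (4,4) (4,2) (2,4) (2,2) (1,1) (0,0) [ray(0,-1) blocked at (3,0); ray(-1,0) blocked at (2,3); ray(1,1) blocked at (4,4); ray(-1,1) blocked at (2,4)]
  BK@(4,0): attacks (4,1) (3,0) (3,1)
  BK@(4,1): attacks (4,2) (4,0) (3,1) (3,2) (3,0)
  BK@(4,4): attacks (4,3) (3,4) (3,3)
Union (20 distinct): (0,0) (0,4) (1,0) (1,1) (1,2) (1,3) (1,4) (2,2) (2,3) (2,4) (3,0) (3,1) (3,2) (3,3) (3,4) (4,0) (4,1) (4,2) (4,3) (4,4)

Answer: 20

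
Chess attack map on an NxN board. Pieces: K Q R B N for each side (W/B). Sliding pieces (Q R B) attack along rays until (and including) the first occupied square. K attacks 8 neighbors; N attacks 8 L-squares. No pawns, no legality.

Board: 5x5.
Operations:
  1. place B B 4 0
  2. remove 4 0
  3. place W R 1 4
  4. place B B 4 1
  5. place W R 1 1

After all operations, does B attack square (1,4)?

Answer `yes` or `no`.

Op 1: place BB@(4,0)
Op 2: remove (4,0)
Op 3: place WR@(1,4)
Op 4: place BB@(4,1)
Op 5: place WR@(1,1)
Per-piece attacks for B:
  BB@(4,1): attacks (3,2) (2,3) (1,4) (3,0) [ray(-1,1) blocked at (1,4)]
B attacks (1,4): yes

Answer: yes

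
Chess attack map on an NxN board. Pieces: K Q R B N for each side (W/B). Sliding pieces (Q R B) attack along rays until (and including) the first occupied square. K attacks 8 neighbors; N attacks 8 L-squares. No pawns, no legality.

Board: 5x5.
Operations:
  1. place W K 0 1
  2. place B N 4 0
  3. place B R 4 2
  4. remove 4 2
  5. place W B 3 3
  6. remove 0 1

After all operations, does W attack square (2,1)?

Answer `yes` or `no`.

Op 1: place WK@(0,1)
Op 2: place BN@(4,0)
Op 3: place BR@(4,2)
Op 4: remove (4,2)
Op 5: place WB@(3,3)
Op 6: remove (0,1)
Per-piece attacks for W:
  WB@(3,3): attacks (4,4) (4,2) (2,4) (2,2) (1,1) (0,0)
W attacks (2,1): no

Answer: no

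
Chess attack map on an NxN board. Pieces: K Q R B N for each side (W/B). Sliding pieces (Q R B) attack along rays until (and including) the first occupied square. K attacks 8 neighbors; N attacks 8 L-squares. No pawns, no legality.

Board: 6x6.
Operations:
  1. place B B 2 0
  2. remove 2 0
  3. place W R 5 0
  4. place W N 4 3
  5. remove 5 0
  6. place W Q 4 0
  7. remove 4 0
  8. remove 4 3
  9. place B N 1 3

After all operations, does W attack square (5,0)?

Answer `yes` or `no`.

Answer: no

Derivation:
Op 1: place BB@(2,0)
Op 2: remove (2,0)
Op 3: place WR@(5,0)
Op 4: place WN@(4,3)
Op 5: remove (5,0)
Op 6: place WQ@(4,0)
Op 7: remove (4,0)
Op 8: remove (4,3)
Op 9: place BN@(1,3)
Per-piece attacks for W:
W attacks (5,0): no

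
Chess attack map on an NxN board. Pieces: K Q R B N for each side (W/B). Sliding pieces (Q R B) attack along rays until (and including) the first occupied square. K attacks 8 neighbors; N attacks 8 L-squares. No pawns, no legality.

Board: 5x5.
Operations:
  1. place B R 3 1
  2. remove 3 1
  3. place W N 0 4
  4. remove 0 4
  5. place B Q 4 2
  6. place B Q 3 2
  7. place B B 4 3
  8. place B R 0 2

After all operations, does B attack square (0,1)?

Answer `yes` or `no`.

Op 1: place BR@(3,1)
Op 2: remove (3,1)
Op 3: place WN@(0,4)
Op 4: remove (0,4)
Op 5: place BQ@(4,2)
Op 6: place BQ@(3,2)
Op 7: place BB@(4,3)
Op 8: place BR@(0,2)
Per-piece attacks for B:
  BR@(0,2): attacks (0,3) (0,4) (0,1) (0,0) (1,2) (2,2) (3,2) [ray(1,0) blocked at (3,2)]
  BQ@(3,2): attacks (3,3) (3,4) (3,1) (3,0) (4,2) (2,2) (1,2) (0,2) (4,3) (4,1) (2,3) (1,4) (2,1) (1,0) [ray(1,0) blocked at (4,2); ray(-1,0) blocked at (0,2); ray(1,1) blocked at (4,3)]
  BQ@(4,2): attacks (4,3) (4,1) (4,0) (3,2) (3,3) (2,4) (3,1) (2,0) [ray(0,1) blocked at (4,3); ray(-1,0) blocked at (3,2)]
  BB@(4,3): attacks (3,4) (3,2) [ray(-1,-1) blocked at (3,2)]
B attacks (0,1): yes

Answer: yes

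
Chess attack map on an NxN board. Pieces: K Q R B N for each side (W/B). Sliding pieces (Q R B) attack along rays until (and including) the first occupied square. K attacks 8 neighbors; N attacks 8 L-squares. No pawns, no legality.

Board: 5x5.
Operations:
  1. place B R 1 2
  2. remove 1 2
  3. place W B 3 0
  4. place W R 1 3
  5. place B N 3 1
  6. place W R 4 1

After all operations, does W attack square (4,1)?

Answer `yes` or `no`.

Answer: yes

Derivation:
Op 1: place BR@(1,2)
Op 2: remove (1,2)
Op 3: place WB@(3,0)
Op 4: place WR@(1,3)
Op 5: place BN@(3,1)
Op 6: place WR@(4,1)
Per-piece attacks for W:
  WR@(1,3): attacks (1,4) (1,2) (1,1) (1,0) (2,3) (3,3) (4,3) (0,3)
  WB@(3,0): attacks (4,1) (2,1) (1,2) (0,3) [ray(1,1) blocked at (4,1)]
  WR@(4,1): attacks (4,2) (4,3) (4,4) (4,0) (3,1) [ray(-1,0) blocked at (3,1)]
W attacks (4,1): yes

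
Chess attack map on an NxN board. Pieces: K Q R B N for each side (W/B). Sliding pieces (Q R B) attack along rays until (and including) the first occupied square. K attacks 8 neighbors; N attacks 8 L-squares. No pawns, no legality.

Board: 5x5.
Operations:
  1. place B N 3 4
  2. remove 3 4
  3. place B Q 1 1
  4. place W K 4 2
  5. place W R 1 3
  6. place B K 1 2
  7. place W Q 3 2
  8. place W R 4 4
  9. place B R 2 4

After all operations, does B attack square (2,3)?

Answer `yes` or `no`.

Answer: yes

Derivation:
Op 1: place BN@(3,4)
Op 2: remove (3,4)
Op 3: place BQ@(1,1)
Op 4: place WK@(4,2)
Op 5: place WR@(1,3)
Op 6: place BK@(1,2)
Op 7: place WQ@(3,2)
Op 8: place WR@(4,4)
Op 9: place BR@(2,4)
Per-piece attacks for B:
  BQ@(1,1): attacks (1,2) (1,0) (2,1) (3,1) (4,1) (0,1) (2,2) (3,3) (4,4) (2,0) (0,2) (0,0) [ray(0,1) blocked at (1,2); ray(1,1) blocked at (4,4)]
  BK@(1,2): attacks (1,3) (1,1) (2,2) (0,2) (2,3) (2,1) (0,3) (0,1)
  BR@(2,4): attacks (2,3) (2,2) (2,1) (2,0) (3,4) (4,4) (1,4) (0,4) [ray(1,0) blocked at (4,4)]
B attacks (2,3): yes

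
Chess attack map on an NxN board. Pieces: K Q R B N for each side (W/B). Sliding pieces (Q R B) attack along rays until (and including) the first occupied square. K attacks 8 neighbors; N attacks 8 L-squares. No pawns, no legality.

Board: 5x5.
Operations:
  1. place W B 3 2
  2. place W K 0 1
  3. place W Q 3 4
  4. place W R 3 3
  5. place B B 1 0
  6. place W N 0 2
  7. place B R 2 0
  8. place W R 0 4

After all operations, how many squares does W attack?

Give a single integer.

Op 1: place WB@(3,2)
Op 2: place WK@(0,1)
Op 3: place WQ@(3,4)
Op 4: place WR@(3,3)
Op 5: place BB@(1,0)
Op 6: place WN@(0,2)
Op 7: place BR@(2,0)
Op 8: place WR@(0,4)
Per-piece attacks for W:
  WK@(0,1): attacks (0,2) (0,0) (1,1) (1,2) (1,0)
  WN@(0,2): attacks (1,4) (2,3) (1,0) (2,1)
  WR@(0,4): attacks (0,3) (0,2) (1,4) (2,4) (3,4) [ray(0,-1) blocked at (0,2); ray(1,0) blocked at (3,4)]
  WB@(3,2): attacks (4,3) (4,1) (2,3) (1,4) (2,1) (1,0) [ray(-1,-1) blocked at (1,0)]
  WR@(3,3): attacks (3,4) (3,2) (4,3) (2,3) (1,3) (0,3) [ray(0,1) blocked at (3,4); ray(0,-1) blocked at (3,2)]
  WQ@(3,4): attacks (3,3) (4,4) (2,4) (1,4) (0,4) (4,3) (2,3) (1,2) (0,1) [ray(0,-1) blocked at (3,3); ray(-1,0) blocked at (0,4); ray(-1,-1) blocked at (0,1)]
Union (19 distinct): (0,0) (0,1) (0,2) (0,3) (0,4) (1,0) (1,1) (1,2) (1,3) (1,4) (2,1) (2,3) (2,4) (3,2) (3,3) (3,4) (4,1) (4,3) (4,4)

Answer: 19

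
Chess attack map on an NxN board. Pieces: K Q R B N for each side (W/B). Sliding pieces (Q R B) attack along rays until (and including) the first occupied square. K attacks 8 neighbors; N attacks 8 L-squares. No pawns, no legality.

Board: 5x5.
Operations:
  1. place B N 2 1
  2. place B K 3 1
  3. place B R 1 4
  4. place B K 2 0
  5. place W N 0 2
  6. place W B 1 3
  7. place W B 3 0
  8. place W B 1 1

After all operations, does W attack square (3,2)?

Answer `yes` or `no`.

Op 1: place BN@(2,1)
Op 2: place BK@(3,1)
Op 3: place BR@(1,4)
Op 4: place BK@(2,0)
Op 5: place WN@(0,2)
Op 6: place WB@(1,3)
Op 7: place WB@(3,0)
Op 8: place WB@(1,1)
Per-piece attacks for W:
  WN@(0,2): attacks (1,4) (2,3) (1,0) (2,1)
  WB@(1,1): attacks (2,2) (3,3) (4,4) (2,0) (0,2) (0,0) [ray(1,-1) blocked at (2,0); ray(-1,1) blocked at (0,2)]
  WB@(1,3): attacks (2,4) (2,2) (3,1) (0,4) (0,2) [ray(1,-1) blocked at (3,1); ray(-1,-1) blocked at (0,2)]
  WB@(3,0): attacks (4,1) (2,1) [ray(-1,1) blocked at (2,1)]
W attacks (3,2): no

Answer: no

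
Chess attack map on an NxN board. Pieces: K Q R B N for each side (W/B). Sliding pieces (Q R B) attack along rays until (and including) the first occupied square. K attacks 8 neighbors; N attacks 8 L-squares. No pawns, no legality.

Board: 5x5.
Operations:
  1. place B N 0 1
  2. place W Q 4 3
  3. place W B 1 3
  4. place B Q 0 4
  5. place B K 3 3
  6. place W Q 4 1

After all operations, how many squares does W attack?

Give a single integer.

Op 1: place BN@(0,1)
Op 2: place WQ@(4,3)
Op 3: place WB@(1,3)
Op 4: place BQ@(0,4)
Op 5: place BK@(3,3)
Op 6: place WQ@(4,1)
Per-piece attacks for W:
  WB@(1,3): attacks (2,4) (2,2) (3,1) (4,0) (0,4) (0,2) [ray(-1,1) blocked at (0,4)]
  WQ@(4,1): attacks (4,2) (4,3) (4,0) (3,1) (2,1) (1,1) (0,1) (3,2) (2,3) (1,4) (3,0) [ray(0,1) blocked at (4,3); ray(-1,0) blocked at (0,1)]
  WQ@(4,3): attacks (4,4) (4,2) (4,1) (3,3) (3,4) (3,2) (2,1) (1,0) [ray(0,-1) blocked at (4,1); ray(-1,0) blocked at (3,3)]
Union (20 distinct): (0,1) (0,2) (0,4) (1,0) (1,1) (1,4) (2,1) (2,2) (2,3) (2,4) (3,0) (3,1) (3,2) (3,3) (3,4) (4,0) (4,1) (4,2) (4,3) (4,4)

Answer: 20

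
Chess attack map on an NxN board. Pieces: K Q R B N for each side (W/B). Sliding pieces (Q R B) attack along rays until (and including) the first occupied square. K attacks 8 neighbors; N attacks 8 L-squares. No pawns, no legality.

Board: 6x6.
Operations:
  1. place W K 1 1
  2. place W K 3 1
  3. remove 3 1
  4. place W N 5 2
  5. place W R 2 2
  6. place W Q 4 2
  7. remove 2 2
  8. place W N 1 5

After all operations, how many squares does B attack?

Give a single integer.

Op 1: place WK@(1,1)
Op 2: place WK@(3,1)
Op 3: remove (3,1)
Op 4: place WN@(5,2)
Op 5: place WR@(2,2)
Op 6: place WQ@(4,2)
Op 7: remove (2,2)
Op 8: place WN@(1,5)
Per-piece attacks for B:
Union (0 distinct): (none)

Answer: 0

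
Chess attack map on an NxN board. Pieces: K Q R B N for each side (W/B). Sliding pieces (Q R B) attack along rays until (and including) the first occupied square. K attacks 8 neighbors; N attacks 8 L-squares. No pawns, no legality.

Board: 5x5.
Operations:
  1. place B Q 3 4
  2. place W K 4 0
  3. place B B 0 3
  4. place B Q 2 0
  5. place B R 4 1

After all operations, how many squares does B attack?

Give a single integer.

Op 1: place BQ@(3,4)
Op 2: place WK@(4,0)
Op 3: place BB@(0,3)
Op 4: place BQ@(2,0)
Op 5: place BR@(4,1)
Per-piece attacks for B:
  BB@(0,3): attacks (1,4) (1,2) (2,1) (3,0)
  BQ@(2,0): attacks (2,1) (2,2) (2,3) (2,4) (3,0) (4,0) (1,0) (0,0) (3,1) (4,2) (1,1) (0,2) [ray(1,0) blocked at (4,0)]
  BQ@(3,4): attacks (3,3) (3,2) (3,1) (3,0) (4,4) (2,4) (1,4) (0,4) (4,3) (2,3) (1,2) (0,1)
  BR@(4,1): attacks (4,2) (4,3) (4,4) (4,0) (3,1) (2,1) (1,1) (0,1) [ray(0,-1) blocked at (4,0)]
Union (20 distinct): (0,0) (0,1) (0,2) (0,4) (1,0) (1,1) (1,2) (1,4) (2,1) (2,2) (2,3) (2,4) (3,0) (3,1) (3,2) (3,3) (4,0) (4,2) (4,3) (4,4)

Answer: 20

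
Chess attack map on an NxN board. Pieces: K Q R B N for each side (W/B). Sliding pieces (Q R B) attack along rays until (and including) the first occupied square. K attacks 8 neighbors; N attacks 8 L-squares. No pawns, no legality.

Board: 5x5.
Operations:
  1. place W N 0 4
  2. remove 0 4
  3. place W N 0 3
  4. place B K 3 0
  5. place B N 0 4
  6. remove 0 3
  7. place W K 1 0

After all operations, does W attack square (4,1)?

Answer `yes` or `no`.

Op 1: place WN@(0,4)
Op 2: remove (0,4)
Op 3: place WN@(0,3)
Op 4: place BK@(3,0)
Op 5: place BN@(0,4)
Op 6: remove (0,3)
Op 7: place WK@(1,0)
Per-piece attacks for W:
  WK@(1,0): attacks (1,1) (2,0) (0,0) (2,1) (0,1)
W attacks (4,1): no

Answer: no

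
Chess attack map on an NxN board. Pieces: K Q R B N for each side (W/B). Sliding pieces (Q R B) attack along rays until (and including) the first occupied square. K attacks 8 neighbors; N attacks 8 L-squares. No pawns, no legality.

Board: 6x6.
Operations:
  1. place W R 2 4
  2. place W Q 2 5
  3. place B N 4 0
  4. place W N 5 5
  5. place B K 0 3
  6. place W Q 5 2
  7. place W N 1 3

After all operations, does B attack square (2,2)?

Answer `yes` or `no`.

Answer: no

Derivation:
Op 1: place WR@(2,4)
Op 2: place WQ@(2,5)
Op 3: place BN@(4,0)
Op 4: place WN@(5,5)
Op 5: place BK@(0,3)
Op 6: place WQ@(5,2)
Op 7: place WN@(1,3)
Per-piece attacks for B:
  BK@(0,3): attacks (0,4) (0,2) (1,3) (1,4) (1,2)
  BN@(4,0): attacks (5,2) (3,2) (2,1)
B attacks (2,2): no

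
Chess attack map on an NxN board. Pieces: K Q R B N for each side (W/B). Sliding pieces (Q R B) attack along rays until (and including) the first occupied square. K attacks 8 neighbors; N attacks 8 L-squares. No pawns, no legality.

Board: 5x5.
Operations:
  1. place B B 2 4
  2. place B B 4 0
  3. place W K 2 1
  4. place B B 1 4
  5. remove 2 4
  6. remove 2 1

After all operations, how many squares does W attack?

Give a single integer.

Answer: 0

Derivation:
Op 1: place BB@(2,4)
Op 2: place BB@(4,0)
Op 3: place WK@(2,1)
Op 4: place BB@(1,4)
Op 5: remove (2,4)
Op 6: remove (2,1)
Per-piece attacks for W:
Union (0 distinct): (none)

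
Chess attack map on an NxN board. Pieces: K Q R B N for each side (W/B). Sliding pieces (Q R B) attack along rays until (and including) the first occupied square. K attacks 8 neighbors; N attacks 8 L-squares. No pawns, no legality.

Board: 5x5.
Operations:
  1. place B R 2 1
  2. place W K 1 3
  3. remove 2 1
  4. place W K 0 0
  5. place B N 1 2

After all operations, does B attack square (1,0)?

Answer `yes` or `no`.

Op 1: place BR@(2,1)
Op 2: place WK@(1,3)
Op 3: remove (2,1)
Op 4: place WK@(0,0)
Op 5: place BN@(1,2)
Per-piece attacks for B:
  BN@(1,2): attacks (2,4) (3,3) (0,4) (2,0) (3,1) (0,0)
B attacks (1,0): no

Answer: no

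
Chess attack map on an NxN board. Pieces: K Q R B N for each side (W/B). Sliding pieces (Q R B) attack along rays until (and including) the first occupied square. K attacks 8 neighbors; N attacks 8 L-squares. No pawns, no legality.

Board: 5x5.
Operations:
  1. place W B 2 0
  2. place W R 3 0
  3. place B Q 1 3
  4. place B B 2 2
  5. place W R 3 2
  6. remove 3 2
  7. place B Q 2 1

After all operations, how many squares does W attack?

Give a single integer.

Op 1: place WB@(2,0)
Op 2: place WR@(3,0)
Op 3: place BQ@(1,3)
Op 4: place BB@(2,2)
Op 5: place WR@(3,2)
Op 6: remove (3,2)
Op 7: place BQ@(2,1)
Per-piece attacks for W:
  WB@(2,0): attacks (3,1) (4,2) (1,1) (0,2)
  WR@(3,0): attacks (3,1) (3,2) (3,3) (3,4) (4,0) (2,0) [ray(-1,0) blocked at (2,0)]
Union (9 distinct): (0,2) (1,1) (2,0) (3,1) (3,2) (3,3) (3,4) (4,0) (4,2)

Answer: 9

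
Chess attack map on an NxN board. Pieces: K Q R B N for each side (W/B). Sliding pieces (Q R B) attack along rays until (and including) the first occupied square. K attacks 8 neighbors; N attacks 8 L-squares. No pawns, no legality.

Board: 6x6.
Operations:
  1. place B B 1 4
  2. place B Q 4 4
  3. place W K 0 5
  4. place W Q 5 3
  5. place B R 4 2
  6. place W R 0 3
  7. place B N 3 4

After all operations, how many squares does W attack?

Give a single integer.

Op 1: place BB@(1,4)
Op 2: place BQ@(4,4)
Op 3: place WK@(0,5)
Op 4: place WQ@(5,3)
Op 5: place BR@(4,2)
Op 6: place WR@(0,3)
Op 7: place BN@(3,4)
Per-piece attacks for W:
  WR@(0,3): attacks (0,4) (0,5) (0,2) (0,1) (0,0) (1,3) (2,3) (3,3) (4,3) (5,3) [ray(0,1) blocked at (0,5); ray(1,0) blocked at (5,3)]
  WK@(0,5): attacks (0,4) (1,5) (1,4)
  WQ@(5,3): attacks (5,4) (5,5) (5,2) (5,1) (5,0) (4,3) (3,3) (2,3) (1,3) (0,3) (4,4) (4,2) [ray(-1,0) blocked at (0,3); ray(-1,1) blocked at (4,4); ray(-1,-1) blocked at (4,2)]
Union (20 distinct): (0,0) (0,1) (0,2) (0,3) (0,4) (0,5) (1,3) (1,4) (1,5) (2,3) (3,3) (4,2) (4,3) (4,4) (5,0) (5,1) (5,2) (5,3) (5,4) (5,5)

Answer: 20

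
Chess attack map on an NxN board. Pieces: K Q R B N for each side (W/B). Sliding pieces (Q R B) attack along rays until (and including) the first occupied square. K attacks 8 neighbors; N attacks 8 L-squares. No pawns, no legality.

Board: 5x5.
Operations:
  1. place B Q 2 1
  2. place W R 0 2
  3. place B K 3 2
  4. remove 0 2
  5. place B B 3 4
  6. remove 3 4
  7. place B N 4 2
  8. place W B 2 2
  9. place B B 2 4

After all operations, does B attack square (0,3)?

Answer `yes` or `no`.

Op 1: place BQ@(2,1)
Op 2: place WR@(0,2)
Op 3: place BK@(3,2)
Op 4: remove (0,2)
Op 5: place BB@(3,4)
Op 6: remove (3,4)
Op 7: place BN@(4,2)
Op 8: place WB@(2,2)
Op 9: place BB@(2,4)
Per-piece attacks for B:
  BQ@(2,1): attacks (2,2) (2,0) (3,1) (4,1) (1,1) (0,1) (3,2) (3,0) (1,2) (0,3) (1,0) [ray(0,1) blocked at (2,2); ray(1,1) blocked at (3,2)]
  BB@(2,4): attacks (3,3) (4,2) (1,3) (0,2) [ray(1,-1) blocked at (4,2)]
  BK@(3,2): attacks (3,3) (3,1) (4,2) (2,2) (4,3) (4,1) (2,3) (2,1)
  BN@(4,2): attacks (3,4) (2,3) (3,0) (2,1)
B attacks (0,3): yes

Answer: yes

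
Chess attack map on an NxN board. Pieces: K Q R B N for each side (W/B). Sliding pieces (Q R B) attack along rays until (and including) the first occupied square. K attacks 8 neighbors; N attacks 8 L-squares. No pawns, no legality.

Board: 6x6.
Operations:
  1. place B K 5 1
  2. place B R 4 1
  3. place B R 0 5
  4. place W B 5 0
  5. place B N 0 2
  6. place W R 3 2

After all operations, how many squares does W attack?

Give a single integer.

Op 1: place BK@(5,1)
Op 2: place BR@(4,1)
Op 3: place BR@(0,5)
Op 4: place WB@(5,0)
Op 5: place BN@(0,2)
Op 6: place WR@(3,2)
Per-piece attacks for W:
  WR@(3,2): attacks (3,3) (3,4) (3,5) (3,1) (3,0) (4,2) (5,2) (2,2) (1,2) (0,2) [ray(-1,0) blocked at (0,2)]
  WB@(5,0): attacks (4,1) [ray(-1,1) blocked at (4,1)]
Union (11 distinct): (0,2) (1,2) (2,2) (3,0) (3,1) (3,3) (3,4) (3,5) (4,1) (4,2) (5,2)

Answer: 11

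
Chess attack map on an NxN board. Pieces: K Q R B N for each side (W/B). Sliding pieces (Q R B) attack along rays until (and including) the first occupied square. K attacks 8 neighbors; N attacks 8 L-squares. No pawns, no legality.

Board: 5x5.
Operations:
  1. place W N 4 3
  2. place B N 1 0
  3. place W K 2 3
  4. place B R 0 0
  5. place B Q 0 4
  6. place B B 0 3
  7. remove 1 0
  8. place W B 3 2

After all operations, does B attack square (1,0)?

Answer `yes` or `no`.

Op 1: place WN@(4,3)
Op 2: place BN@(1,0)
Op 3: place WK@(2,3)
Op 4: place BR@(0,0)
Op 5: place BQ@(0,4)
Op 6: place BB@(0,3)
Op 7: remove (1,0)
Op 8: place WB@(3,2)
Per-piece attacks for B:
  BR@(0,0): attacks (0,1) (0,2) (0,3) (1,0) (2,0) (3,0) (4,0) [ray(0,1) blocked at (0,3)]
  BB@(0,3): attacks (1,4) (1,2) (2,1) (3,0)
  BQ@(0,4): attacks (0,3) (1,4) (2,4) (3,4) (4,4) (1,3) (2,2) (3,1) (4,0) [ray(0,-1) blocked at (0,3)]
B attacks (1,0): yes

Answer: yes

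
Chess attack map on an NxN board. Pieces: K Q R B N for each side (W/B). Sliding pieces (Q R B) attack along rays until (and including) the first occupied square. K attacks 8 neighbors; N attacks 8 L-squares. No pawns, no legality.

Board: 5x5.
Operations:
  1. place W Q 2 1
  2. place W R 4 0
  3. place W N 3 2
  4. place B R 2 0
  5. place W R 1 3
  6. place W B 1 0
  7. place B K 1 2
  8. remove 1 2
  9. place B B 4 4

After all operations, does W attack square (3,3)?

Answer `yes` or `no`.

Op 1: place WQ@(2,1)
Op 2: place WR@(4,0)
Op 3: place WN@(3,2)
Op 4: place BR@(2,0)
Op 5: place WR@(1,3)
Op 6: place WB@(1,0)
Op 7: place BK@(1,2)
Op 8: remove (1,2)
Op 9: place BB@(4,4)
Per-piece attacks for W:
  WB@(1,0): attacks (2,1) (0,1) [ray(1,1) blocked at (2,1)]
  WR@(1,3): attacks (1,4) (1,2) (1,1) (1,0) (2,3) (3,3) (4,3) (0,3) [ray(0,-1) blocked at (1,0)]
  WQ@(2,1): attacks (2,2) (2,3) (2,4) (2,0) (3,1) (4,1) (1,1) (0,1) (3,2) (3,0) (1,2) (0,3) (1,0) [ray(0,-1) blocked at (2,0); ray(1,1) blocked at (3,2); ray(-1,-1) blocked at (1,0)]
  WN@(3,2): attacks (4,4) (2,4) (1,3) (4,0) (2,0) (1,1)
  WR@(4,0): attacks (4,1) (4,2) (4,3) (4,4) (3,0) (2,0) [ray(0,1) blocked at (4,4); ray(-1,0) blocked at (2,0)]
W attacks (3,3): yes

Answer: yes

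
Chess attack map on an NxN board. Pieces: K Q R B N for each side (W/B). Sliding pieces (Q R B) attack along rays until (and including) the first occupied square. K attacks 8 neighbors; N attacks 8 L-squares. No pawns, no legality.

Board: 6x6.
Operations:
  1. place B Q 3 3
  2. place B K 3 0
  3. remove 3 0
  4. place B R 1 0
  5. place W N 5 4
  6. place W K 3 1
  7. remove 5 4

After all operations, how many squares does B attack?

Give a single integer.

Answer: 24

Derivation:
Op 1: place BQ@(3,3)
Op 2: place BK@(3,0)
Op 3: remove (3,0)
Op 4: place BR@(1,0)
Op 5: place WN@(5,4)
Op 6: place WK@(3,1)
Op 7: remove (5,4)
Per-piece attacks for B:
  BR@(1,0): attacks (1,1) (1,2) (1,3) (1,4) (1,5) (2,0) (3,0) (4,0) (5,0) (0,0)
  BQ@(3,3): attacks (3,4) (3,5) (3,2) (3,1) (4,3) (5,3) (2,3) (1,3) (0,3) (4,4) (5,5) (4,2) (5,1) (2,4) (1,5) (2,2) (1,1) (0,0) [ray(0,-1) blocked at (3,1)]
Union (24 distinct): (0,0) (0,3) (1,1) (1,2) (1,3) (1,4) (1,5) (2,0) (2,2) (2,3) (2,4) (3,0) (3,1) (3,2) (3,4) (3,5) (4,0) (4,2) (4,3) (4,4) (5,0) (5,1) (5,3) (5,5)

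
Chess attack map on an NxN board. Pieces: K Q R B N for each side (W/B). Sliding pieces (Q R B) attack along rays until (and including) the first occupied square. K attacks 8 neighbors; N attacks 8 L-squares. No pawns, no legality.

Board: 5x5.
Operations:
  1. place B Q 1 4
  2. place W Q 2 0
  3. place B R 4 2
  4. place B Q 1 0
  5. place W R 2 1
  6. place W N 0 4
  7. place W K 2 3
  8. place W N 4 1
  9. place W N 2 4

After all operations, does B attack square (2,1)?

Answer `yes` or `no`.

Answer: yes

Derivation:
Op 1: place BQ@(1,4)
Op 2: place WQ@(2,0)
Op 3: place BR@(4,2)
Op 4: place BQ@(1,0)
Op 5: place WR@(2,1)
Op 6: place WN@(0,4)
Op 7: place WK@(2,3)
Op 8: place WN@(4,1)
Op 9: place WN@(2,4)
Per-piece attacks for B:
  BQ@(1,0): attacks (1,1) (1,2) (1,3) (1,4) (2,0) (0,0) (2,1) (0,1) [ray(0,1) blocked at (1,4); ray(1,0) blocked at (2,0); ray(1,1) blocked at (2,1)]
  BQ@(1,4): attacks (1,3) (1,2) (1,1) (1,0) (2,4) (0,4) (2,3) (0,3) [ray(0,-1) blocked at (1,0); ray(1,0) blocked at (2,4); ray(-1,0) blocked at (0,4); ray(1,-1) blocked at (2,3)]
  BR@(4,2): attacks (4,3) (4,4) (4,1) (3,2) (2,2) (1,2) (0,2) [ray(0,-1) blocked at (4,1)]
B attacks (2,1): yes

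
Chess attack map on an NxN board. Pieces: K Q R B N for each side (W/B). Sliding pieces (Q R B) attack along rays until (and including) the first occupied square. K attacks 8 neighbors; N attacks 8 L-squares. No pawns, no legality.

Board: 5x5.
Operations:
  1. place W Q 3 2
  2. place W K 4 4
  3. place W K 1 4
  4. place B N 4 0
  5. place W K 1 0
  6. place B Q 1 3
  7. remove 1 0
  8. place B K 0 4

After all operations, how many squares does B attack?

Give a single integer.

Op 1: place WQ@(3,2)
Op 2: place WK@(4,4)
Op 3: place WK@(1,4)
Op 4: place BN@(4,0)
Op 5: place WK@(1,0)
Op 6: place BQ@(1,3)
Op 7: remove (1,0)
Op 8: place BK@(0,4)
Per-piece attacks for B:
  BK@(0,4): attacks (0,3) (1,4) (1,3)
  BQ@(1,3): attacks (1,4) (1,2) (1,1) (1,0) (2,3) (3,3) (4,3) (0,3) (2,4) (2,2) (3,1) (4,0) (0,4) (0,2) [ray(0,1) blocked at (1,4); ray(1,-1) blocked at (4,0); ray(-1,1) blocked at (0,4)]
  BN@(4,0): attacks (3,2) (2,1)
Union (17 distinct): (0,2) (0,3) (0,4) (1,0) (1,1) (1,2) (1,3) (1,4) (2,1) (2,2) (2,3) (2,4) (3,1) (3,2) (3,3) (4,0) (4,3)

Answer: 17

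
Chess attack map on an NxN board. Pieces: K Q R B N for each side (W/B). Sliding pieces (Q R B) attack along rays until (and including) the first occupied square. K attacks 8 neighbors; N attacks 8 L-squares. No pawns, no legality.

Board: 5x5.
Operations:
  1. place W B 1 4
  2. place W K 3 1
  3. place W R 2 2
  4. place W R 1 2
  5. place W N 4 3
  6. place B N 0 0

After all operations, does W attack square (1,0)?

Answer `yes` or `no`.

Answer: yes

Derivation:
Op 1: place WB@(1,4)
Op 2: place WK@(3,1)
Op 3: place WR@(2,2)
Op 4: place WR@(1,2)
Op 5: place WN@(4,3)
Op 6: place BN@(0,0)
Per-piece attacks for W:
  WR@(1,2): attacks (1,3) (1,4) (1,1) (1,0) (2,2) (0,2) [ray(0,1) blocked at (1,4); ray(1,0) blocked at (2,2)]
  WB@(1,4): attacks (2,3) (3,2) (4,1) (0,3)
  WR@(2,2): attacks (2,3) (2,4) (2,1) (2,0) (3,2) (4,2) (1,2) [ray(-1,0) blocked at (1,2)]
  WK@(3,1): attacks (3,2) (3,0) (4,1) (2,1) (4,2) (4,0) (2,2) (2,0)
  WN@(4,3): attacks (2,4) (3,1) (2,2)
W attacks (1,0): yes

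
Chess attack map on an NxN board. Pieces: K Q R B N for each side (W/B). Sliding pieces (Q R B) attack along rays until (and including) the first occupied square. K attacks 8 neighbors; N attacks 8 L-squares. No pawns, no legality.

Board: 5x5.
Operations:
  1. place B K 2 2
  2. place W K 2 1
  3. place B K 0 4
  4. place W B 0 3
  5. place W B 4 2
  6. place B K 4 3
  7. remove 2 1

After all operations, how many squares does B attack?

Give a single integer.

Op 1: place BK@(2,2)
Op 2: place WK@(2,1)
Op 3: place BK@(0,4)
Op 4: place WB@(0,3)
Op 5: place WB@(4,2)
Op 6: place BK@(4,3)
Op 7: remove (2,1)
Per-piece attacks for B:
  BK@(0,4): attacks (0,3) (1,4) (1,3)
  BK@(2,2): attacks (2,3) (2,1) (3,2) (1,2) (3,3) (3,1) (1,3) (1,1)
  BK@(4,3): attacks (4,4) (4,2) (3,3) (3,4) (3,2)
Union (13 distinct): (0,3) (1,1) (1,2) (1,3) (1,4) (2,1) (2,3) (3,1) (3,2) (3,3) (3,4) (4,2) (4,4)

Answer: 13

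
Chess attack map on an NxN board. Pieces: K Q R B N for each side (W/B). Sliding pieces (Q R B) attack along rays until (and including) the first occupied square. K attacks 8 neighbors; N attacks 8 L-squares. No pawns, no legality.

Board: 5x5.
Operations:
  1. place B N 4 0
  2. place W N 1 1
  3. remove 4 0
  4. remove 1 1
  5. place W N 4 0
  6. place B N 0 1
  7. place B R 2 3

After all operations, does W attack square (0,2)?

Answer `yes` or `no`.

Op 1: place BN@(4,0)
Op 2: place WN@(1,1)
Op 3: remove (4,0)
Op 4: remove (1,1)
Op 5: place WN@(4,0)
Op 6: place BN@(0,1)
Op 7: place BR@(2,3)
Per-piece attacks for W:
  WN@(4,0): attacks (3,2) (2,1)
W attacks (0,2): no

Answer: no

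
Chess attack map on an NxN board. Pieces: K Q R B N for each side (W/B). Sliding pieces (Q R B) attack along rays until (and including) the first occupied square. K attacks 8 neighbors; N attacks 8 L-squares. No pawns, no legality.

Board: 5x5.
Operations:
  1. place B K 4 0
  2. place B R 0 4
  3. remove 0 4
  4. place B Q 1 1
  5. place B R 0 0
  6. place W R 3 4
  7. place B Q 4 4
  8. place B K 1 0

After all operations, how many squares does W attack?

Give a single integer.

Op 1: place BK@(4,0)
Op 2: place BR@(0,4)
Op 3: remove (0,4)
Op 4: place BQ@(1,1)
Op 5: place BR@(0,0)
Op 6: place WR@(3,4)
Op 7: place BQ@(4,4)
Op 8: place BK@(1,0)
Per-piece attacks for W:
  WR@(3,4): attacks (3,3) (3,2) (3,1) (3,0) (4,4) (2,4) (1,4) (0,4) [ray(1,0) blocked at (4,4)]
Union (8 distinct): (0,4) (1,4) (2,4) (3,0) (3,1) (3,2) (3,3) (4,4)

Answer: 8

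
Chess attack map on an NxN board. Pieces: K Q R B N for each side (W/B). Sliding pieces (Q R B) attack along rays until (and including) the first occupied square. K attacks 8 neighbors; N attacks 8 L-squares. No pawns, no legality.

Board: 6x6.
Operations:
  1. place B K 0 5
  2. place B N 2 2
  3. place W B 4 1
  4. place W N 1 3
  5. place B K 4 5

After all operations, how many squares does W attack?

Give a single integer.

Answer: 11

Derivation:
Op 1: place BK@(0,5)
Op 2: place BN@(2,2)
Op 3: place WB@(4,1)
Op 4: place WN@(1,3)
Op 5: place BK@(4,5)
Per-piece attacks for W:
  WN@(1,3): attacks (2,5) (3,4) (0,5) (2,1) (3,2) (0,1)
  WB@(4,1): attacks (5,2) (5,0) (3,2) (2,3) (1,4) (0,5) (3,0) [ray(-1,1) blocked at (0,5)]
Union (11 distinct): (0,1) (0,5) (1,4) (2,1) (2,3) (2,5) (3,0) (3,2) (3,4) (5,0) (5,2)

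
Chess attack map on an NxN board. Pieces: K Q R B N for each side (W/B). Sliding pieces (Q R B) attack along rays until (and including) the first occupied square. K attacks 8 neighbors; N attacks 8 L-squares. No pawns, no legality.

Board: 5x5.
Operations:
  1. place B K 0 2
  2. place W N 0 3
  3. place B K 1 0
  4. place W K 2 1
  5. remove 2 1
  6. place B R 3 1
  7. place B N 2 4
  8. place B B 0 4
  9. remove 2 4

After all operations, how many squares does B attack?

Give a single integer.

Op 1: place BK@(0,2)
Op 2: place WN@(0,3)
Op 3: place BK@(1,0)
Op 4: place WK@(2,1)
Op 5: remove (2,1)
Op 6: place BR@(3,1)
Op 7: place BN@(2,4)
Op 8: place BB@(0,4)
Op 9: remove (2,4)
Per-piece attacks for B:
  BK@(0,2): attacks (0,3) (0,1) (1,2) (1,3) (1,1)
  BB@(0,4): attacks (1,3) (2,2) (3,1) [ray(1,-1) blocked at (3,1)]
  BK@(1,0): attacks (1,1) (2,0) (0,0) (2,1) (0,1)
  BR@(3,1): attacks (3,2) (3,3) (3,4) (3,0) (4,1) (2,1) (1,1) (0,1)
Union (15 distinct): (0,0) (0,1) (0,3) (1,1) (1,2) (1,3) (2,0) (2,1) (2,2) (3,0) (3,1) (3,2) (3,3) (3,4) (4,1)

Answer: 15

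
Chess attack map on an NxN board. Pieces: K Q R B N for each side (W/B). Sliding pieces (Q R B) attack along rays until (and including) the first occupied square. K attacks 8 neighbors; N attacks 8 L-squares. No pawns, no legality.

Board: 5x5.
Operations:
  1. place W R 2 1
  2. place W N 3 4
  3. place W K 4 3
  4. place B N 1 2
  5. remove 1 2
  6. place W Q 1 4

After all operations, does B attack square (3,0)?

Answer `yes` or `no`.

Answer: no

Derivation:
Op 1: place WR@(2,1)
Op 2: place WN@(3,4)
Op 3: place WK@(4,3)
Op 4: place BN@(1,2)
Op 5: remove (1,2)
Op 6: place WQ@(1,4)
Per-piece attacks for B:
B attacks (3,0): no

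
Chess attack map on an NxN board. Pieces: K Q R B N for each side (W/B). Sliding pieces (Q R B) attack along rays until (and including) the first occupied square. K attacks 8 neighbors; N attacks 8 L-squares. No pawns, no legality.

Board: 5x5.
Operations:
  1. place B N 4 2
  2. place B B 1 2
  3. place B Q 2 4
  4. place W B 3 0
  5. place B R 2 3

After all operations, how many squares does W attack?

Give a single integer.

Op 1: place BN@(4,2)
Op 2: place BB@(1,2)
Op 3: place BQ@(2,4)
Op 4: place WB@(3,0)
Op 5: place BR@(2,3)
Per-piece attacks for W:
  WB@(3,0): attacks (4,1) (2,1) (1,2) [ray(-1,1) blocked at (1,2)]
Union (3 distinct): (1,2) (2,1) (4,1)

Answer: 3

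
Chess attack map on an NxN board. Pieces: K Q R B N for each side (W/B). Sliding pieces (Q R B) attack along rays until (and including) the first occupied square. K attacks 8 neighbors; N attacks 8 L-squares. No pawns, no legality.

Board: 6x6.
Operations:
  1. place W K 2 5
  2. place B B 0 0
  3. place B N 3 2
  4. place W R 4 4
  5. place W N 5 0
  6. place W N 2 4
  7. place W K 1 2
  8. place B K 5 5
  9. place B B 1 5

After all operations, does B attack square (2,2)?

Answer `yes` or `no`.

Answer: yes

Derivation:
Op 1: place WK@(2,5)
Op 2: place BB@(0,0)
Op 3: place BN@(3,2)
Op 4: place WR@(4,4)
Op 5: place WN@(5,0)
Op 6: place WN@(2,4)
Op 7: place WK@(1,2)
Op 8: place BK@(5,5)
Op 9: place BB@(1,5)
Per-piece attacks for B:
  BB@(0,0): attacks (1,1) (2,2) (3,3) (4,4) [ray(1,1) blocked at (4,4)]
  BB@(1,5): attacks (2,4) (0,4) [ray(1,-1) blocked at (2,4)]
  BN@(3,2): attacks (4,4) (5,3) (2,4) (1,3) (4,0) (5,1) (2,0) (1,1)
  BK@(5,5): attacks (5,4) (4,5) (4,4)
B attacks (2,2): yes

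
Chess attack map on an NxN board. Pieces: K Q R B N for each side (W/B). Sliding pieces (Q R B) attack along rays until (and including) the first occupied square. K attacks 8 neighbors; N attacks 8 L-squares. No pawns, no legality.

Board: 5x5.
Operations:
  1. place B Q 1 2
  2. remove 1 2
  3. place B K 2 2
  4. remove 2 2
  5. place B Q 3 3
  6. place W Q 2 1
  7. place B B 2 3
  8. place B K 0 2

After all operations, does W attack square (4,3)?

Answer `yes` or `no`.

Op 1: place BQ@(1,2)
Op 2: remove (1,2)
Op 3: place BK@(2,2)
Op 4: remove (2,2)
Op 5: place BQ@(3,3)
Op 6: place WQ@(2,1)
Op 7: place BB@(2,3)
Op 8: place BK@(0,2)
Per-piece attacks for W:
  WQ@(2,1): attacks (2,2) (2,3) (2,0) (3,1) (4,1) (1,1) (0,1) (3,2) (4,3) (3,0) (1,2) (0,3) (1,0) [ray(0,1) blocked at (2,3)]
W attacks (4,3): yes

Answer: yes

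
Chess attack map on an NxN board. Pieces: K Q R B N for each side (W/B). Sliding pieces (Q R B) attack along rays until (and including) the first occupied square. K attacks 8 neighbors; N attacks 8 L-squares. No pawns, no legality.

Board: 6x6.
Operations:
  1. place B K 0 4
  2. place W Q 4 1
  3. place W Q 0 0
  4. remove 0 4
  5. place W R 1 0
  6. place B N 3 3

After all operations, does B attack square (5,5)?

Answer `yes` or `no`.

Answer: no

Derivation:
Op 1: place BK@(0,4)
Op 2: place WQ@(4,1)
Op 3: place WQ@(0,0)
Op 4: remove (0,4)
Op 5: place WR@(1,0)
Op 6: place BN@(3,3)
Per-piece attacks for B:
  BN@(3,3): attacks (4,5) (5,4) (2,5) (1,4) (4,1) (5,2) (2,1) (1,2)
B attacks (5,5): no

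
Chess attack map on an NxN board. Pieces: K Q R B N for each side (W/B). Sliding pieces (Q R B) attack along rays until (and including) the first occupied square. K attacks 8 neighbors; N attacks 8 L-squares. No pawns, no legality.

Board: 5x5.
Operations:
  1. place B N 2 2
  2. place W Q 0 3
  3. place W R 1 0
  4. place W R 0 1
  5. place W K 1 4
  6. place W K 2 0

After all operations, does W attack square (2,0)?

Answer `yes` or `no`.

Op 1: place BN@(2,2)
Op 2: place WQ@(0,3)
Op 3: place WR@(1,0)
Op 4: place WR@(0,1)
Op 5: place WK@(1,4)
Op 6: place WK@(2,0)
Per-piece attacks for W:
  WR@(0,1): attacks (0,2) (0,3) (0,0) (1,1) (2,1) (3,1) (4,1) [ray(0,1) blocked at (0,3)]
  WQ@(0,3): attacks (0,4) (0,2) (0,1) (1,3) (2,3) (3,3) (4,3) (1,4) (1,2) (2,1) (3,0) [ray(0,-1) blocked at (0,1); ray(1,1) blocked at (1,4)]
  WR@(1,0): attacks (1,1) (1,2) (1,3) (1,4) (2,0) (0,0) [ray(0,1) blocked at (1,4); ray(1,0) blocked at (2,0)]
  WK@(1,4): attacks (1,3) (2,4) (0,4) (2,3) (0,3)
  WK@(2,0): attacks (2,1) (3,0) (1,0) (3,1) (1,1)
W attacks (2,0): yes

Answer: yes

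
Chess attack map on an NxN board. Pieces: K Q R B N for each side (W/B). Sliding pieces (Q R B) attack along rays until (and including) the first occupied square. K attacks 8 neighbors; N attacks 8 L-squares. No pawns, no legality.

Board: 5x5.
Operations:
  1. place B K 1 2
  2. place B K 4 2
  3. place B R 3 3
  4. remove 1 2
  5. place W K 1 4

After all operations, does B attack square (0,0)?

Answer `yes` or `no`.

Answer: no

Derivation:
Op 1: place BK@(1,2)
Op 2: place BK@(4,2)
Op 3: place BR@(3,3)
Op 4: remove (1,2)
Op 5: place WK@(1,4)
Per-piece attacks for B:
  BR@(3,3): attacks (3,4) (3,2) (3,1) (3,0) (4,3) (2,3) (1,3) (0,3)
  BK@(4,2): attacks (4,3) (4,1) (3,2) (3,3) (3,1)
B attacks (0,0): no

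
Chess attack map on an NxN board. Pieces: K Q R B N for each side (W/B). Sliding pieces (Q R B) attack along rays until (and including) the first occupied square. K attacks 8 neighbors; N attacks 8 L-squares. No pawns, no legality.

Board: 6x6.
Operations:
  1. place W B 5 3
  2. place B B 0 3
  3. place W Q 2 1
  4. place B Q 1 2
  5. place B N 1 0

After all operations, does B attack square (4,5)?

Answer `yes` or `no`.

Answer: yes

Derivation:
Op 1: place WB@(5,3)
Op 2: place BB@(0,3)
Op 3: place WQ@(2,1)
Op 4: place BQ@(1,2)
Op 5: place BN@(1,0)
Per-piece attacks for B:
  BB@(0,3): attacks (1,4) (2,5) (1,2) [ray(1,-1) blocked at (1,2)]
  BN@(1,0): attacks (2,2) (3,1) (0,2)
  BQ@(1,2): attacks (1,3) (1,4) (1,5) (1,1) (1,0) (2,2) (3,2) (4,2) (5,2) (0,2) (2,3) (3,4) (4,5) (2,1) (0,3) (0,1) [ray(0,-1) blocked at (1,0); ray(1,-1) blocked at (2,1); ray(-1,1) blocked at (0,3)]
B attacks (4,5): yes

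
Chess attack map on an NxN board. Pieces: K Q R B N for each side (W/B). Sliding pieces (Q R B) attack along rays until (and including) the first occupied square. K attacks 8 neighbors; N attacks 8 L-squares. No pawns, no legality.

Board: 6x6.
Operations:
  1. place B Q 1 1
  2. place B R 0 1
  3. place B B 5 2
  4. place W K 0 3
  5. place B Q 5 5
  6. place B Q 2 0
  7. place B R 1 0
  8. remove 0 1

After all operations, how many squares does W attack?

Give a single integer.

Op 1: place BQ@(1,1)
Op 2: place BR@(0,1)
Op 3: place BB@(5,2)
Op 4: place WK@(0,3)
Op 5: place BQ@(5,5)
Op 6: place BQ@(2,0)
Op 7: place BR@(1,0)
Op 8: remove (0,1)
Per-piece attacks for W:
  WK@(0,3): attacks (0,4) (0,2) (1,3) (1,4) (1,2)
Union (5 distinct): (0,2) (0,4) (1,2) (1,3) (1,4)

Answer: 5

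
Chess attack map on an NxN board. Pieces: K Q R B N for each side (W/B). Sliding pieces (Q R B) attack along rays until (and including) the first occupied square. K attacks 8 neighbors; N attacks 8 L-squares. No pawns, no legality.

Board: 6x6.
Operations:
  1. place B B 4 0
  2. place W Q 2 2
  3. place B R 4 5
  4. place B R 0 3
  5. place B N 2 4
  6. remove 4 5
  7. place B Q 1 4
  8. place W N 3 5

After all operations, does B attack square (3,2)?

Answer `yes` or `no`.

Answer: yes

Derivation:
Op 1: place BB@(4,0)
Op 2: place WQ@(2,2)
Op 3: place BR@(4,5)
Op 4: place BR@(0,3)
Op 5: place BN@(2,4)
Op 6: remove (4,5)
Op 7: place BQ@(1,4)
Op 8: place WN@(3,5)
Per-piece attacks for B:
  BR@(0,3): attacks (0,4) (0,5) (0,2) (0,1) (0,0) (1,3) (2,3) (3,3) (4,3) (5,3)
  BQ@(1,4): attacks (1,5) (1,3) (1,2) (1,1) (1,0) (2,4) (0,4) (2,5) (2,3) (3,2) (4,1) (5,0) (0,5) (0,3) [ray(1,0) blocked at (2,4); ray(-1,-1) blocked at (0,3)]
  BN@(2,4): attacks (4,5) (0,5) (3,2) (4,3) (1,2) (0,3)
  BB@(4,0): attacks (5,1) (3,1) (2,2) [ray(-1,1) blocked at (2,2)]
B attacks (3,2): yes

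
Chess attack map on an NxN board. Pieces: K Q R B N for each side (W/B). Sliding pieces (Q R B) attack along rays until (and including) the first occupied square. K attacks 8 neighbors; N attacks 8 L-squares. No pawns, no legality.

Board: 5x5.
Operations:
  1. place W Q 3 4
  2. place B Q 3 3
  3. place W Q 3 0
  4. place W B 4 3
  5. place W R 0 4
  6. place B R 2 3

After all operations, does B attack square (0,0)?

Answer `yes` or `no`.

Answer: yes

Derivation:
Op 1: place WQ@(3,4)
Op 2: place BQ@(3,3)
Op 3: place WQ@(3,0)
Op 4: place WB@(4,3)
Op 5: place WR@(0,4)
Op 6: place BR@(2,3)
Per-piece attacks for B:
  BR@(2,3): attacks (2,4) (2,2) (2,1) (2,0) (3,3) (1,3) (0,3) [ray(1,0) blocked at (3,3)]
  BQ@(3,3): attacks (3,4) (3,2) (3,1) (3,0) (4,3) (2,3) (4,4) (4,2) (2,4) (2,2) (1,1) (0,0) [ray(0,1) blocked at (3,4); ray(0,-1) blocked at (3,0); ray(1,0) blocked at (4,3); ray(-1,0) blocked at (2,3)]
B attacks (0,0): yes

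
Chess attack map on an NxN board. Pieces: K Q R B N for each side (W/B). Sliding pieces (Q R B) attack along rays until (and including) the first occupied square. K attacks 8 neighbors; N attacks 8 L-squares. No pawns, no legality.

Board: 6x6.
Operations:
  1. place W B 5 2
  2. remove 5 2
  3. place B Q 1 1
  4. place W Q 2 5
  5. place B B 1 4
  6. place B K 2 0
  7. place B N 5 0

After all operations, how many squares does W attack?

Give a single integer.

Answer: 14

Derivation:
Op 1: place WB@(5,2)
Op 2: remove (5,2)
Op 3: place BQ@(1,1)
Op 4: place WQ@(2,5)
Op 5: place BB@(1,4)
Op 6: place BK@(2,0)
Op 7: place BN@(5,0)
Per-piece attacks for W:
  WQ@(2,5): attacks (2,4) (2,3) (2,2) (2,1) (2,0) (3,5) (4,5) (5,5) (1,5) (0,5) (3,4) (4,3) (5,2) (1,4) [ray(0,-1) blocked at (2,0); ray(-1,-1) blocked at (1,4)]
Union (14 distinct): (0,5) (1,4) (1,5) (2,0) (2,1) (2,2) (2,3) (2,4) (3,4) (3,5) (4,3) (4,5) (5,2) (5,5)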